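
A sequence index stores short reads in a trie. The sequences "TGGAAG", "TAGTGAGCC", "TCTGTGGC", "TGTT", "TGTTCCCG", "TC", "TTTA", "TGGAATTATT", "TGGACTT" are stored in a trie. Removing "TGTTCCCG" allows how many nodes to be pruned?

4

After clearing the end-marker at "TGTTCCCG", prune upward until reaching a node still needed by another word.
The suffix "CCCG" (4 nodes) is used only by "TGTTCCCG"; "TGTT" is itself a stored word, so pruning stops there.
Nodes removed: 4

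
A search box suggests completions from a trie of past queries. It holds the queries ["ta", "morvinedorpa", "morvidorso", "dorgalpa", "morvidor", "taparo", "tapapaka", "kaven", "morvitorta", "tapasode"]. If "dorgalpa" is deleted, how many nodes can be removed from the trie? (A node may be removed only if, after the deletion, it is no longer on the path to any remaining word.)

After clearing the end-marker at "dorgalpa", prune upward until reaching a node still needed by another word.
No other word shares any prefix with "dorgalpa", so all 8 of its nodes go.
Nodes removed: 8

8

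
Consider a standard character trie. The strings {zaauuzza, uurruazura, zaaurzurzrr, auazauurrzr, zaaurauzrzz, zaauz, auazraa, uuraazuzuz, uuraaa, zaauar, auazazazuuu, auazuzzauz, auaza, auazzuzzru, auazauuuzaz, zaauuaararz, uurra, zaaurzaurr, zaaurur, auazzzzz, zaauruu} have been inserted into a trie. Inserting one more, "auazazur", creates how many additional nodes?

"auazaz" is already a path in the trie; the remaining "ur" must be added.
So 8 − 6 = 2 new nodes.

2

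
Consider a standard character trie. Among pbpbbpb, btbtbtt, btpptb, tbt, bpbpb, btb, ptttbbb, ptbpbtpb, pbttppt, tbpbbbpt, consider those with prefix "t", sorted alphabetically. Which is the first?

tbpbbbpt

Filter for "t…" and sort: "tbpbbbpt", "tbt"
Position 1: tbpbbbpt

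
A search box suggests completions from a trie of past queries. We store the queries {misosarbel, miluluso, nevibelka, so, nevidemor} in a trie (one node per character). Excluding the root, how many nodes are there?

32

Count nodes per top-level branch (shared prefixes stored once):
  'm'-branch (miluluso, misosarbel): 16 nodes
  'n'-branch (nevibelka, nevidemor): 14 nodes
  's'-branch (so): 2 nodes
Sum: 32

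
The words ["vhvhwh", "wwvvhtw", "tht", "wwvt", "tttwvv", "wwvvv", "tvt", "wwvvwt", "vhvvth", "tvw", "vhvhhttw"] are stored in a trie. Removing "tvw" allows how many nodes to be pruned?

After clearing the end-marker at "tvw", prune upward until reaching a node still needed by another word.
The suffix "w" (1 node) is used only by "tvw"; the node for "tv" still has the child "t", so pruning stops there.
Nodes removed: 1

1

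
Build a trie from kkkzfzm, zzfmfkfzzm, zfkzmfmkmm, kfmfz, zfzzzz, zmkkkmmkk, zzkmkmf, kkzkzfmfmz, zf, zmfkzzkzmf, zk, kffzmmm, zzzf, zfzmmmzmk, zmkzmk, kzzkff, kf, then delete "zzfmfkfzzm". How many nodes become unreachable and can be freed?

Walk "zzfmfkfzzm" from the leaf back toward the root, removing each node that no remaining word uses.
The suffix "fmfkfzzm" (8 nodes) is used only by "zzfmfkfzzm"; the node for "zz" still has the child "k", so pruning stops there.
Nodes removed: 8

8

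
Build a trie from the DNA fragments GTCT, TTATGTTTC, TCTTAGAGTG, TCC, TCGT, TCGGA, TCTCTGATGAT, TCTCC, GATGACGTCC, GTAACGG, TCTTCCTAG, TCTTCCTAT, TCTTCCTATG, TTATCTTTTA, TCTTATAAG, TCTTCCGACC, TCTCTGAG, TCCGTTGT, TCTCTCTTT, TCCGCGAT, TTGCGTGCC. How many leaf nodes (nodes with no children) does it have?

19

Leaves are exactly the stored words that no other stored word extends.
Those words: "GATGACGTCC", "GTAACGG", "GTCT", "TCCGCGAT", "TCCGTTGT", "TCGGA", "TCGT", "TCTCC", "TCTCTCTTT", "TCTCTGAG", "TCTCTGATGAT", "TCTTAGAGTG", "TCTTATAAG", "TCTTCCGACC", "TCTTCCTAG", "TCTTCCTATG", "TTATCTTTTA", "TTATGTTTC", "TTGCGTGCC"
Leaf count: 19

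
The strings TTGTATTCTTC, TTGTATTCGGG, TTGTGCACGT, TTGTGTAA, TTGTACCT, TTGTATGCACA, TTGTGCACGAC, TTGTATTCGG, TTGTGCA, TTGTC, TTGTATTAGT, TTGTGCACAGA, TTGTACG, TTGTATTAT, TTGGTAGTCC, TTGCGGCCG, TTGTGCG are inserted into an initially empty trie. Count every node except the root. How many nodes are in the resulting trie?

56

Insert word by word; a character creates a node only if that edge doesn't already exist:
  "TTGTATTCTTC" → 11 new (T, T, G, T, A, T, T, C, T, T, C)
  "TTGTATTCGGG" → prefix "TTGTATTC" already present; 3 new (G, G, G)
  "TTGTGCACGT" → prefix "TTGT" already present; 6 new (G, C, A, C, G, T)
  "TTGTGTAA" → prefix "TTGTG" already present; 3 new (T, A, A)
  "TTGTACCT" → prefix "TTGTA" already present; 3 new (C, C, T)
  "TTGTATGCACA" → prefix "TTGTAT" already present; 5 new (G, C, A, C, A)
  "TTGTGCACGAC" → prefix "TTGTGCACG" already present; 2 new (A, C)
  "TTGTATTCGG" → prefix "TTGTATTCGG" already present; 0 new (none)
  "TTGTGCA" → prefix "TTGTGCA" already present; 0 new (none)
  "TTGTC" → prefix "TTGT" already present; 1 new (C)
  "TTGTATTAGT" → prefix "TTGTATT" already present; 3 new (A, G, T)
  "TTGTGCACAGA" → prefix "TTGTGCAC" already present; 3 new (A, G, A)
  "TTGTACG" → prefix "TTGTAC" already present; 1 new (G)
  "TTGTATTAT" → prefix "TTGTATTA" already present; 1 new (T)
  "TTGGTAGTCC" → prefix "TTG" already present; 7 new (G, T, A, G, T, C, C)
  "TTGCGGCCG" → prefix "TTG" already present; 6 new (C, G, G, C, C, G)
  "TTGTGCG" → prefix "TTGTGC" already present; 1 new (G)
Total nodes = 11 + 3 + 6 + 3 + 3 + 5 + 2 + 0 + 0 + 1 + 3 + 3 + 1 + 1 + 7 + 6 + 1 = 56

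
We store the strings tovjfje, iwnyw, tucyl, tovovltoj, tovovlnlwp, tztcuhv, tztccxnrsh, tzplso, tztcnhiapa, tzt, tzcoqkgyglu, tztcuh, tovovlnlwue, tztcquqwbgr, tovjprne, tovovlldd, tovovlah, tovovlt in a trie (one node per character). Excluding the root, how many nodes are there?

75

For each word, the new-node count is its length minus the longest prefix already in the trie:
  "tovjfje" → 7 new (t, o, v, j, f, j, e)
  "iwnyw" → 5 new (i, w, n, y, w)
  "tucyl" → prefix "t" already present; 4 new (u, c, y, l)
  "tovovltoj" → prefix "tov" already present; 6 new (o, v, l, t, o, j)
  "tovovlnlwp" → prefix "tovovl" already present; 4 new (n, l, w, p)
  "tztcuhv" → prefix "t" already present; 6 new (z, t, c, u, h, v)
  "tztccxnrsh" → prefix "tztc" already present; 6 new (c, x, n, r, s, h)
  "tzplso" → prefix "tz" already present; 4 new (p, l, s, o)
  "tztcnhiapa" → prefix "tztc" already present; 6 new (n, h, i, a, p, a)
  "tzt" → prefix "tzt" already present; 0 new (none)
  "tzcoqkgyglu" → prefix "tz" already present; 9 new (c, o, q, k, g, y, g, l, u)
  "tztcuh" → prefix "tztcuh" already present; 0 new (none)
  "tovovlnlwue" → prefix "tovovlnlw" already present; 2 new (u, e)
  "tztcquqwbgr" → prefix "tztc" already present; 7 new (q, u, q, w, b, g, r)
  "tovjprne" → prefix "tovj" already present; 4 new (p, r, n, e)
  "tovovlldd" → prefix "tovovl" already present; 3 new (l, d, d)
  "tovovlah" → prefix "tovovl" already present; 2 new (a, h)
  "tovovlt" → prefix "tovovlt" already present; 0 new (none)
Total nodes = 7 + 5 + 4 + 6 + 4 + 6 + 6 + 4 + 6 + 0 + 9 + 0 + 2 + 7 + 4 + 3 + 2 + 0 = 75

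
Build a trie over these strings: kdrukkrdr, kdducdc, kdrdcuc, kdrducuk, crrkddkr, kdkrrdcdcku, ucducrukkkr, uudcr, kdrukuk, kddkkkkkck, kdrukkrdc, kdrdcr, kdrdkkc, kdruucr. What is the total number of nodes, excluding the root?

71

For each word, the new-node count is its length minus the longest prefix already in the trie:
  "kdrukkrdr" → 9 new (k, d, r, u, k, k, r, d, r)
  "kdducdc" → prefix "kd" already present; 5 new (d, u, c, d, c)
  "kdrdcuc" → prefix "kdr" already present; 4 new (d, c, u, c)
  "kdrducuk" → prefix "kdrd" already present; 4 new (u, c, u, k)
  "crrkddkr" → 8 new (c, r, r, k, d, d, k, r)
  "kdkrrdcdcku" → prefix "kd" already present; 9 new (k, r, r, d, c, d, c, k, u)
  "ucducrukkkr" → 11 new (u, c, d, u, c, r, u, k, k, k, r)
  "uudcr" → prefix "u" already present; 4 new (u, d, c, r)
  "kdrukuk" → prefix "kdruk" already present; 2 new (u, k)
  "kddkkkkkck" → prefix "kdd" already present; 7 new (k, k, k, k, k, c, k)
  "kdrukkrdc" → prefix "kdrukkrd" already present; 1 new (c)
  "kdrdcr" → prefix "kdrdc" already present; 1 new (r)
  "kdrdkkc" → prefix "kdrd" already present; 3 new (k, k, c)
  "kdruucr" → prefix "kdru" already present; 3 new (u, c, r)
Total nodes = 9 + 5 + 4 + 4 + 8 + 9 + 11 + 4 + 2 + 7 + 1 + 1 + 3 + 3 = 71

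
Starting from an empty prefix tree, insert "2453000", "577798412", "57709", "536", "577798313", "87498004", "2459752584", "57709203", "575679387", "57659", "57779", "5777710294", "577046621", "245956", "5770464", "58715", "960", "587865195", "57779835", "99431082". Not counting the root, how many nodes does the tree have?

Trace insertions, counting only characters that open a new branch:
  "2453000" → 7 new (2, 4, 5, 3, 0, 0, 0)
  "577798412" → 9 new (5, 7, 7, 7, 9, 8, 4, 1, 2)
  "57709" → prefix "577" already present; 2 new (0, 9)
  "536" → prefix "5" already present; 2 new (3, 6)
  "577798313" → prefix "577798" already present; 3 new (3, 1, 3)
  "87498004" → 8 new (8, 7, 4, 9, 8, 0, 0, 4)
  "2459752584" → prefix "245" already present; 7 new (9, 7, 5, 2, 5, 8, 4)
  "57709203" → prefix "57709" already present; 3 new (2, 0, 3)
  "575679387" → prefix "57" already present; 7 new (5, 6, 7, 9, 3, 8, 7)
  "57659" → prefix "57" already present; 3 new (6, 5, 9)
  "57779" → prefix "57779" already present; 0 new (none)
  "5777710294" → prefix "5777" already present; 6 new (7, 1, 0, 2, 9, 4)
  "577046621" → prefix "5770" already present; 5 new (4, 6, 6, 2, 1)
  "245956" → prefix "2459" already present; 2 new (5, 6)
  "5770464" → prefix "577046" already present; 1 new (4)
  "58715" → prefix "5" already present; 4 new (8, 7, 1, 5)
  "960" → 3 new (9, 6, 0)
  "587865195" → prefix "587" already present; 6 new (8, 6, 5, 1, 9, 5)
  "57779835" → prefix "5777983" already present; 1 new (5)
  "99431082" → prefix "9" already present; 7 new (9, 4, 3, 1, 0, 8, 2)
Total nodes = 7 + 9 + 2 + 2 + 3 + 8 + 7 + 3 + 7 + 3 + 0 + 6 + 5 + 2 + 1 + 4 + 3 + 6 + 1 + 7 = 86

86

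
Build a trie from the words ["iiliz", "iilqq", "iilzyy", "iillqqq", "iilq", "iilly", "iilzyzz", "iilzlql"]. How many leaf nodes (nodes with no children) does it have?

Leaves are exactly the stored words that no other stored word extends.
Those words: "iiliz", "iillqqq", "iilly", "iilqq", "iilzlql", "iilzyy", "iilzyzz"
Leaf count: 7

7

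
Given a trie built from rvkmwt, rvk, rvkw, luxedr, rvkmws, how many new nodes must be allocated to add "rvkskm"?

3

The longest prefix of "rvkskm" already in the trie is "rvk" (length 3).
New nodes needed: |"rvkskm"| − 3 = 6 − 3 = 3.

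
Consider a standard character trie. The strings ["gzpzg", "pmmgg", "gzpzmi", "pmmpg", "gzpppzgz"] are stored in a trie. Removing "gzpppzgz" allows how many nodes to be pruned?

After clearing the end-marker at "gzpppzgz", prune upward until reaching a node still needed by another word.
The suffix "ppzgz" (5 nodes) is used only by "gzpppzgz"; the node for "gzp" still has the child "z", so pruning stops there.
Nodes removed: 5

5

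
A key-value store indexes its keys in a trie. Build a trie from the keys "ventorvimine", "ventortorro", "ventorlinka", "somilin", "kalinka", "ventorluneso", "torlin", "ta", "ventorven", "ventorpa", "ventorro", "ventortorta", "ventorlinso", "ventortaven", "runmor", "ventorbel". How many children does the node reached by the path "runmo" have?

1

The children of the "runmo" node are the distinct next characters among strings starting with "runmo".
Characters that immediately follow "runmo" among the stored strings: {r}.
That node has 1 child edge.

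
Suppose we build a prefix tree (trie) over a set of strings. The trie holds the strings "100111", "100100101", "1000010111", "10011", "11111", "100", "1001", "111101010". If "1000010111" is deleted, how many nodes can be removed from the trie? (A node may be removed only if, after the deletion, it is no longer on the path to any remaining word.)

Walk "1000010111" from the leaf back toward the root, removing each node that no remaining word uses.
The suffix "0010111" (7 nodes) is used only by "1000010111"; the node for "100" still has the child "1", so pruning stops there.
Nodes removed: 7

7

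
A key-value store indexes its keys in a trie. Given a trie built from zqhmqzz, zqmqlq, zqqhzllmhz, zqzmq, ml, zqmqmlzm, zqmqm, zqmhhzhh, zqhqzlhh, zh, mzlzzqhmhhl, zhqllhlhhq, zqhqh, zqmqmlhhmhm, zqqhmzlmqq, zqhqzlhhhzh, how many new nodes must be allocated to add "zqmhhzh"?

0

"zqmhhzh" is already a full path in the trie; only an end-marker is added.
No new nodes are needed: 0.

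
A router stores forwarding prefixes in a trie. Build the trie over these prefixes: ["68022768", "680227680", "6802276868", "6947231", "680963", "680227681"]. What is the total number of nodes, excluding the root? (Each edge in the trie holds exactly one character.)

21

Insert word by word; a character creates a node only if that edge doesn't already exist:
  "68022768" → 8 new (6, 8, 0, 2, 2, 7, 6, 8)
  "680227680" → prefix "68022768" already present; 1 new (0)
  "6802276868" → prefix "68022768" already present; 2 new (6, 8)
  "6947231" → prefix "6" already present; 6 new (9, 4, 7, 2, 3, 1)
  "680963" → prefix "680" already present; 3 new (9, 6, 3)
  "680227681" → prefix "68022768" already present; 1 new (1)
Total nodes = 8 + 1 + 2 + 6 + 3 + 1 = 21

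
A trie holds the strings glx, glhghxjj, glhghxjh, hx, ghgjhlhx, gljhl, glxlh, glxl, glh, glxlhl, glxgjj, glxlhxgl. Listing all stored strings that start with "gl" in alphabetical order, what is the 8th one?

glxlh

DFS of the "gl" subtree visits, in order: "glh", "glhghxjh", "glhghxjj", "gljhl", "glx", "glxgjj", "glxl", "glxlh", "glxlhl", "glxlhxgl"
Position 8: glxlh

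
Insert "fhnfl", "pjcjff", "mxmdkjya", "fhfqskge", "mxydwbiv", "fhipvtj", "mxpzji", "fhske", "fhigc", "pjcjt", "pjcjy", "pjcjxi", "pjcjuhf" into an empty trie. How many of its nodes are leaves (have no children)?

Leaves are exactly the stored words that no other stored word extends.
Those words: "fhfqskge", "fhigc", "fhipvtj", "fhnfl", "fhske", "mxmdkjya", "mxpzji", "mxydwbiv", "pjcjff", "pjcjt", "pjcjuhf", "pjcjxi", "pjcjy"
Leaf count: 13

13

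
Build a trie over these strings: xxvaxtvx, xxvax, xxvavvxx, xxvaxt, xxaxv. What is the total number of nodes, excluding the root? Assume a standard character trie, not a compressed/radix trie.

15

Trie structure (* marks end of a word):
(root)
└─ x
   └─ x
      ├─ a
      │  └─ x
      │     └─ v *
      └─ v
         └─ a
            ├─ v
            │  └─ v
            │     └─ x
            │        └─ x *
            └─ x *
               └─ t *
                  └─ v
                     └─ x *
Counting every labelled node above: 15.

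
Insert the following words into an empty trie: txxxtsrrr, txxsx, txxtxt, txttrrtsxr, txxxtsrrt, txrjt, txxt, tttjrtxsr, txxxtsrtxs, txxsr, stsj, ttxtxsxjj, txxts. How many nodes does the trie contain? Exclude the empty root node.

50

Count nodes per top-level branch (shared prefixes stored once):
  's'-branch (stsj): 4 nodes
  't'-branch (tttjrtxsr, ttxtxsxjj, txrjt, txttrrtsxr, txxsr, txxsx, txxt, txxts, txxtxt, txxxtsrrr, txxxtsrrt, txxxtsrtxs): 46 nodes
Sum: 50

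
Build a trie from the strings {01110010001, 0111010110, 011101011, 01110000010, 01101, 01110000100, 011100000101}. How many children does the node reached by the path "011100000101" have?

Walk "011100000101" from the root, arriving at one node.
No stored string extends past "011100000101".
That node has 0 child edges.

0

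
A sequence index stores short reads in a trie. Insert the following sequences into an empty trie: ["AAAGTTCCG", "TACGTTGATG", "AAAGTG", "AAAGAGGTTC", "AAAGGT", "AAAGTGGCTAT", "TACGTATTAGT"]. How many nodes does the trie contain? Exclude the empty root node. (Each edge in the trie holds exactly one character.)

39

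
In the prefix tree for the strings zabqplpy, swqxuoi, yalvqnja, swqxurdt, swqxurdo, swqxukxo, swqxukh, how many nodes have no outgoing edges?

7

Leaves are exactly the stored words that no other stored word extends.
Those words: "swqxukh", "swqxukxo", "swqxuoi", "swqxurdo", "swqxurdt", "yalvqnja", "zabqplpy"
Leaf count: 7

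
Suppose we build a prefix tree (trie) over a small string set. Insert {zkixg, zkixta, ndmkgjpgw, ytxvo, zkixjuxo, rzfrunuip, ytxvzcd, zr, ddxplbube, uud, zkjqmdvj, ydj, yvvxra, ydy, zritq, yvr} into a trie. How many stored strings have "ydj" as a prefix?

1

Traverse to the node for "ydj", then collect every word in that subtree.
Words under "ydj": ydj
Count: 1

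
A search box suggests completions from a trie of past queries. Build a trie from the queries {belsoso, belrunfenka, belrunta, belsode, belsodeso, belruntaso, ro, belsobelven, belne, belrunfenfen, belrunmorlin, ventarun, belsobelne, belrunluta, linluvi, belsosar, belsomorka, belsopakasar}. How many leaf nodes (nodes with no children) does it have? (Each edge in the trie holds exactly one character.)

Leaves are exactly the stored words that no other stored word extends.
Those words: "belne", "belrunfenfen", "belrunfenka", "belrunluta", "belrunmorlin", "belruntaso", "belsobelne", "belsobelven", "belsodeso", "belsomorka", "belsopakasar", "belsosar", "belsoso", "linluvi", "ro", "ventarun"
Leaf count: 16

16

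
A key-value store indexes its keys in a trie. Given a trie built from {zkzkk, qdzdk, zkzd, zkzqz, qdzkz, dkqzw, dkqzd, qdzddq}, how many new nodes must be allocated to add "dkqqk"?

Walking "dkqqk" from the root, the first 3 characters ("dkq") follow existing edges; "q" is the first miss.
So 5 − 3 = 2 new nodes.

2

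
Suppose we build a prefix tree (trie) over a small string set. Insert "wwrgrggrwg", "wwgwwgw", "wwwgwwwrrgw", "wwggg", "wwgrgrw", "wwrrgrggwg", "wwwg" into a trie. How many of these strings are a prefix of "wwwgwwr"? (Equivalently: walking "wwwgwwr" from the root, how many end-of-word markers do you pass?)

1

Check each prefix of "wwwgwwr" against the stored set — each match is an end-marker on the path.
Prefixes of the query that are stored words: "wwwg"
Count: 1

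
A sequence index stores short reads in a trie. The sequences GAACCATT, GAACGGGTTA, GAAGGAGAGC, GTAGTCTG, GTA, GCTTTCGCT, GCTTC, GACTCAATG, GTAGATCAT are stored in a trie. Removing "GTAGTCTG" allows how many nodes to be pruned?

A node on "GTAGTCTG"'s path can go only if nothing else ends at it or branches off below it.
The suffix "TCTG" (4 nodes) is used only by "GTAGTCTG"; the node for "GTAG" still has the child "A", so pruning stops there.
Nodes removed: 4

4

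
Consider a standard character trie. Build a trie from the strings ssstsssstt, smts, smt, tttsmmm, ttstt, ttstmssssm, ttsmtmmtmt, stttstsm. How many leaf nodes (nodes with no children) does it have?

7

A leaf is a node with no children — equivalently, the end of a word that is not a proper prefix of any other stored word.
Those words: "smts", "ssstsssstt", "stttstsm", "ttsmtmmtmt", "ttstmssssm", "ttstt", "tttsmmm"
Leaf count: 7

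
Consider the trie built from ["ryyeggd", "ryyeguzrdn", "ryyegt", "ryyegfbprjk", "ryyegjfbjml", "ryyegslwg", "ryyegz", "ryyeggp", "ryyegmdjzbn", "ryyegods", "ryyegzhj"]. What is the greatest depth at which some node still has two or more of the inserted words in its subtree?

Look for the deepest trie node that still has at least two words in its subtree.
e.g. "ryyeggd" and "ryyeggp" share the prefix "ryyegg" of length 6; no pair shares a longer one.
Longest shared-prefix length: 6

6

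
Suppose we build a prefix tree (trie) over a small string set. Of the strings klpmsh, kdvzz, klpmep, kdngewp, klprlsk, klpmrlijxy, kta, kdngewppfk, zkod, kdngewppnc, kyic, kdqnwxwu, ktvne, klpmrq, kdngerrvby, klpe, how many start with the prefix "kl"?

6

Filter for entries beginning with "kl":
Matches: "klpe", "klpmep", "klpmrlijxy", "klpmrq", "klpmsh", "klprlsk"
Count: 6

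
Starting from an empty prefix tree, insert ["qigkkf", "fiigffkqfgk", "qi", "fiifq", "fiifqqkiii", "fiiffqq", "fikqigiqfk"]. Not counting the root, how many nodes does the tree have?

Trace insertions, counting only characters that open a new branch:
  "qigkkf" → 6 new (q, i, g, k, k, f)
  "fiigffkqfgk" → 11 new (f, i, i, g, f, f, k, q, f, g, k)
  "qi" → prefix "qi" already present; 0 new (none)
  "fiifq" → prefix "fii" already present; 2 new (f, q)
  "fiifqqkiii" → prefix "fiifq" already present; 5 new (q, k, i, i, i)
  "fiiffqq" → prefix "fiif" already present; 3 new (f, q, q)
  "fikqigiqfk" → prefix "fi" already present; 8 new (k, q, i, g, i, q, f, k)
Total nodes = 6 + 11 + 0 + 2 + 5 + 3 + 8 = 35

35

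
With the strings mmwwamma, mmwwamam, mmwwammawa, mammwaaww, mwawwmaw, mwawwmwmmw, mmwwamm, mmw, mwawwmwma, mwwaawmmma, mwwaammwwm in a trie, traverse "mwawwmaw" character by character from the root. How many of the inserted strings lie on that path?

Check each prefix of "mwawwmaw" against the stored set — each match is an end-marker on the path.
Prefixes of the query that are stored words: "mwawwmaw"
Count: 1

1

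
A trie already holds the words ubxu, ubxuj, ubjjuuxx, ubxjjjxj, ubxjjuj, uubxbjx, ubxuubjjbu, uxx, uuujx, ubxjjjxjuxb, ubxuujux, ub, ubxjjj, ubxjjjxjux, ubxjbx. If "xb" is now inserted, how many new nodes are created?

"xb" shares no prefix with any stored word, so all 2 characters open new nodes.
2 − 0 = 2 new nodes.

2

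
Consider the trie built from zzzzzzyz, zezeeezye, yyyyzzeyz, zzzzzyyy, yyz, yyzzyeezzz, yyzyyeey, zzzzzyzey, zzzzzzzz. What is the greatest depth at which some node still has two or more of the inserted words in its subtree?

6

Equivalently: take the maximum, over all pairs, of their longest common prefix length.
e.g. "zzzzzyyy" and "zzzzzyzey" share the prefix "zzzzzy" of length 6; no pair shares a longer one.
Longest shared-prefix length: 6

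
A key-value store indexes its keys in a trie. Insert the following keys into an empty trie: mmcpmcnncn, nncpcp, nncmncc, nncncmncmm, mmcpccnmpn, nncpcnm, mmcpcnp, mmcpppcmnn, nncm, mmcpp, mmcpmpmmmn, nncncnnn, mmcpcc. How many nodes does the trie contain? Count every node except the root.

Trace insertions, counting only characters that open a new branch:
  "mmcpmcnncn" → 10 new (m, m, c, p, m, c, n, n, c, n)
  "nncpcp" → 6 new (n, n, c, p, c, p)
  "nncmncc" → prefix "nnc" already present; 4 new (m, n, c, c)
  "nncncmncmm" → prefix "nnc" already present; 7 new (n, c, m, n, c, m, m)
  "mmcpccnmpn" → prefix "mmcp" already present; 6 new (c, c, n, m, p, n)
  "nncpcnm" → prefix "nncpc" already present; 2 new (n, m)
  "mmcpcnp" → prefix "mmcpc" already present; 2 new (n, p)
  "mmcpppcmnn" → prefix "mmcp" already present; 6 new (p, p, c, m, n, n)
  "nncm" → prefix "nncm" already present; 0 new (none)
  "mmcpp" → prefix "mmcpp" already present; 0 new (none)
  "mmcpmpmmmn" → prefix "mmcpm" already present; 5 new (p, m, m, m, n)
  "nncncnnn" → prefix "nncnc" already present; 3 new (n, n, n)
  "mmcpcc" → prefix "mmcpcc" already present; 0 new (none)
Total nodes = 10 + 6 + 4 + 7 + 6 + 2 + 2 + 6 + 0 + 0 + 5 + 3 + 0 = 51

51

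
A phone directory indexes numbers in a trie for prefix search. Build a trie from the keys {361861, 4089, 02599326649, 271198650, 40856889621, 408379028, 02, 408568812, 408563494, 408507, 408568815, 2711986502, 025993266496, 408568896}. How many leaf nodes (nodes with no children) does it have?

10

Leaves are exactly the stored words that no other stored word extends.
Those words: "025993266496", "2711986502", "361861", "408379028", "408507", "408563494", "408568812", "408568815", "40856889621", "4089"
Leaf count: 10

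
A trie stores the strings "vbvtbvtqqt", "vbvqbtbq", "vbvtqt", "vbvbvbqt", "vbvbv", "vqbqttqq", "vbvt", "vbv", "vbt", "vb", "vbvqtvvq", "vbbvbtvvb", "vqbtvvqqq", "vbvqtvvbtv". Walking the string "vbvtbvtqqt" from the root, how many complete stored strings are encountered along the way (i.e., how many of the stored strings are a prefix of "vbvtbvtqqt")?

Traverse "vbvtbvtqqt" character by character; count nodes along the way that are marked as word ends.
Prefixes of the query that are stored words: "vb", "vbv", "vbvt", "vbvtbvtqqt"
Count: 4

4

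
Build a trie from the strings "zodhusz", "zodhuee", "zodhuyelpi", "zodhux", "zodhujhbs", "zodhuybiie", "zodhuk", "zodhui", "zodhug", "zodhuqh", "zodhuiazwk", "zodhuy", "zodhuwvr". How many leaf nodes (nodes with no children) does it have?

A leaf is a node with no children — equivalently, the end of a word that is not a proper prefix of any other stored word.
Those words: "zodhuee", "zodhug", "zodhuiazwk", "zodhujhbs", "zodhuk", "zodhuqh", "zodhusz", "zodhuwvr", "zodhux", "zodhuybiie", "zodhuyelpi"
Leaf count: 11

11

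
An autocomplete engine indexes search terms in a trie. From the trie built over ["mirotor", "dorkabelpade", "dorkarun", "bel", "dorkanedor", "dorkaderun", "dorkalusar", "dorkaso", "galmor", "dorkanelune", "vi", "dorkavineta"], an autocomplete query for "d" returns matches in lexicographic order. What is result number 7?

dorkaso

Filter for "d…" and sort: "dorkabelpade", "dorkaderun", "dorkalusar", "dorkanedor", "dorkanelune", "dorkarun", "dorkaso", "dorkavineta"
Position 7: dorkaso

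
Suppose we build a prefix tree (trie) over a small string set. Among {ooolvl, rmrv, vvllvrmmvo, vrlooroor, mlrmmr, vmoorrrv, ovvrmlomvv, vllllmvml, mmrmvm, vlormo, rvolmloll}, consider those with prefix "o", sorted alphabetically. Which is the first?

Filter for "o…" and sort: "ooolvl", "ovvrmlomvv"
Position 1: ooolvl

ooolvl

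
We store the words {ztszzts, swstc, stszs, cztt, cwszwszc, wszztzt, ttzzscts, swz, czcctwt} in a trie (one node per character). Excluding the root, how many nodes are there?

48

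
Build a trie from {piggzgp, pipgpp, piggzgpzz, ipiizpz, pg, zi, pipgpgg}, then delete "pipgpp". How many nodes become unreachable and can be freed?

A node on "pipgpp"'s path can go only if nothing else ends at it or branches off below it.
The suffix "p" (1 node) is used only by "pipgpp"; the node for "pipgp" still has the child "g", so pruning stops there.
Nodes removed: 1

1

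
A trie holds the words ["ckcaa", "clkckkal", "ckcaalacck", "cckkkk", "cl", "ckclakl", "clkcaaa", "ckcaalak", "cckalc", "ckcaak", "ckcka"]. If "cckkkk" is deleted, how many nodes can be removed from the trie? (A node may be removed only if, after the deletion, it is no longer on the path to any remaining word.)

3

After clearing the end-marker at "cckkkk", prune upward until reaching a node still needed by another word.
The suffix "kkk" (3 nodes) is used only by "cckkkk"; the node for "cck" still has the child "a", so pruning stops there.
Nodes removed: 3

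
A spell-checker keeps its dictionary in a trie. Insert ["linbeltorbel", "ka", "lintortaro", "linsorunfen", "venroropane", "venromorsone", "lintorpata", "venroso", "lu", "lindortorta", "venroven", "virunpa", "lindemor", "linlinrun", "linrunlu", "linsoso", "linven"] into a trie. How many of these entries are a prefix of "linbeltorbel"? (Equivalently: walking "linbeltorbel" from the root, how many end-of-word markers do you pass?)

1

Check each prefix of "linbeltorbel" against the stored set — each match is an end-marker on the path.
Prefixes of the query that are stored words: "linbeltorbel"
Count: 1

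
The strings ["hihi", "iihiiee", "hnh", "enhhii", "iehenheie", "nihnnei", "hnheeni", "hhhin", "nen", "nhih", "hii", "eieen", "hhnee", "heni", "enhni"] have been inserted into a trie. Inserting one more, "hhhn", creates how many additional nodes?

1

Walking "hhhn" from the root, the first 3 characters ("hhh") follow existing edges; "n" is the first miss.
Each of the 1 remaining characters creates one node.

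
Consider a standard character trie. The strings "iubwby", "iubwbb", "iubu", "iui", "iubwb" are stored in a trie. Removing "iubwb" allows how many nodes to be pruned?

Walk "iubwb" from the leaf back toward the root, removing each node that no remaining word uses.
Every node on "iubwb" is still needed (e.g. by "iubwby"), so nothing is freed.
Nodes removed: 0

0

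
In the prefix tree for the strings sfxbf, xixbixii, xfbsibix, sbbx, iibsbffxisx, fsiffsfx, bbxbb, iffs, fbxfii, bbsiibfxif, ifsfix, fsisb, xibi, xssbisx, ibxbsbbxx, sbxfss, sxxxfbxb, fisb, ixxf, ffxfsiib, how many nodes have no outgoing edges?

20

Leaves are exactly the stored words that no other stored word extends.
Those words: "bbsiibfxif", "bbxbb", "fbxfii", "ffxfsiib", "fisb", "fsiffsfx", "fsisb", "ibxbsbbxx", "iffs", "ifsfix", "iibsbffxisx", "ixxf", "sbbx", "sbxfss", "sfxbf", "sxxxfbxb", "xfbsibix", "xibi", "xixbixii", "xssbisx"
Leaf count: 20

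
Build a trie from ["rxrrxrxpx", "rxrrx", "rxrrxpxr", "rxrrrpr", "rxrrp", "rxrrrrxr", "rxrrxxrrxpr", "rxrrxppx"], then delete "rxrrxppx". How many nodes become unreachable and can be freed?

A node on "rxrrxppx"'s path can go only if nothing else ends at it or branches off below it.
The suffix "px" (2 nodes) is used only by "rxrrxppx"; the node for "rxrrxp" still has the child "x", so pruning stops there.
Nodes removed: 2

2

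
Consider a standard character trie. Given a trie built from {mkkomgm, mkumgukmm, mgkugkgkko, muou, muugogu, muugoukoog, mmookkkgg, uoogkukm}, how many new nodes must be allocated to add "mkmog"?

3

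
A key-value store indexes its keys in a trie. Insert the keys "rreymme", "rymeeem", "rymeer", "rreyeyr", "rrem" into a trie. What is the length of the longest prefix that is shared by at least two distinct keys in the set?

5

Equivalently: take the maximum, over all pairs, of their longest common prefix length.
e.g. "rymeeem" and "rymeer" share the prefix "rymee" of length 5; no pair shares a longer one.
Longest shared-prefix length: 5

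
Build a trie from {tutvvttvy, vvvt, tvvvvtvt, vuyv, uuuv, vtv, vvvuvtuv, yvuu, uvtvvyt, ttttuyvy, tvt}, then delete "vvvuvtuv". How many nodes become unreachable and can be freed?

5

Walk "vvvuvtuv" from the leaf back toward the root, removing each node that no remaining word uses.
The suffix "uvtuv" (5 nodes) is used only by "vvvuvtuv"; the node for "vvv" still has the child "t", so pruning stops there.
Nodes removed: 5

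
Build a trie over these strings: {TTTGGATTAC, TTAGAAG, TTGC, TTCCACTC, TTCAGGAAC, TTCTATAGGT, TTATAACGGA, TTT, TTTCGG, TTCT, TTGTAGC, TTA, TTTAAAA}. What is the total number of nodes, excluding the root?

54

Insert word by word; a character creates a node only if that edge doesn't already exist:
  "TTTGGATTAC" → 10 new (T, T, T, G, G, A, T, T, A, C)
  "TTAGAAG" → prefix "TT" already present; 5 new (A, G, A, A, G)
  "TTGC" → prefix "TT" already present; 2 new (G, C)
  "TTCCACTC" → prefix "TT" already present; 6 new (C, C, A, C, T, C)
  "TTCAGGAAC" → prefix "TTC" already present; 6 new (A, G, G, A, A, C)
  "TTCTATAGGT" → prefix "TTC" already present; 7 new (T, A, T, A, G, G, T)
  "TTATAACGGA" → prefix "TTA" already present; 7 new (T, A, A, C, G, G, A)
  "TTT" → prefix "TTT" already present; 0 new (none)
  "TTTCGG" → prefix "TTT" already present; 3 new (C, G, G)
  "TTCT" → prefix "TTCT" already present; 0 new (none)
  "TTGTAGC" → prefix "TTG" already present; 4 new (T, A, G, C)
  "TTA" → prefix "TTA" already present; 0 new (none)
  "TTTAAAA" → prefix "TTT" already present; 4 new (A, A, A, A)
Total nodes = 10 + 5 + 2 + 6 + 6 + 7 + 7 + 0 + 3 + 0 + 4 + 0 + 4 = 54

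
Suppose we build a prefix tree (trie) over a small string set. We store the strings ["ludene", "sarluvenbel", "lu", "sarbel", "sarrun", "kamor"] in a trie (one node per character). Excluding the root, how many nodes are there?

28

For each word, the new-node count is its length minus the longest prefix already in the trie:
  "ludene" → 6 new (l, u, d, e, n, e)
  "sarluvenbel" → 11 new (s, a, r, l, u, v, e, n, b, e, l)
  "lu" → prefix "lu" already present; 0 new (none)
  "sarbel" → prefix "sar" already present; 3 new (b, e, l)
  "sarrun" → prefix "sar" already present; 3 new (r, u, n)
  "kamor" → 5 new (k, a, m, o, r)
Total nodes = 6 + 11 + 0 + 3 + 3 + 5 = 28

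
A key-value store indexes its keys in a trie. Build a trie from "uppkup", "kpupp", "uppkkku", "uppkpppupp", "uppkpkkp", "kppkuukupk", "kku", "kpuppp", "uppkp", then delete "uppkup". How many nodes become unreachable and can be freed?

2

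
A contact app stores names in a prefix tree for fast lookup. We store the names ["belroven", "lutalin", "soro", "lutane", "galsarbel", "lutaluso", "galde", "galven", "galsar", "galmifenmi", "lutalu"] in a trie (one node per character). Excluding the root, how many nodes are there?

Trace insertions, counting only characters that open a new branch:
  "belroven" → 8 new (b, e, l, r, o, v, e, n)
  "lutalin" → 7 new (l, u, t, a, l, i, n)
  "soro" → 4 new (s, o, r, o)
  "lutane" → prefix "luta" already present; 2 new (n, e)
  "galsarbel" → 9 new (g, a, l, s, a, r, b, e, l)
  "lutaluso" → prefix "lutal" already present; 3 new (u, s, o)
  "galde" → prefix "gal" already present; 2 new (d, e)
  "galven" → prefix "gal" already present; 3 new (v, e, n)
  "galsar" → prefix "galsar" already present; 0 new (none)
  "galmifenmi" → prefix "gal" already present; 7 new (m, i, f, e, n, m, i)
  "lutalu" → prefix "lutalu" already present; 0 new (none)
Total nodes = 8 + 7 + 4 + 2 + 9 + 3 + 2 + 3 + 0 + 7 + 0 = 45

45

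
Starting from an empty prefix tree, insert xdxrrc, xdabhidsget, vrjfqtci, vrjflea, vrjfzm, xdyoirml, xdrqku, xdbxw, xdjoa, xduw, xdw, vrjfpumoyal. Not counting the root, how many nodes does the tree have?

Insert word by word; a character creates a node only if that edge doesn't already exist:
  "xdxrrc" → 6 new (x, d, x, r, r, c)
  "xdabhidsget" → prefix "xd" already present; 9 new (a, b, h, i, d, s, g, e, t)
  "vrjfqtci" → 8 new (v, r, j, f, q, t, c, i)
  "vrjflea" → prefix "vrjf" already present; 3 new (l, e, a)
  "vrjfzm" → prefix "vrjf" already present; 2 new (z, m)
  "xdyoirml" → prefix "xd" already present; 6 new (y, o, i, r, m, l)
  "xdrqku" → prefix "xd" already present; 4 new (r, q, k, u)
  "xdbxw" → prefix "xd" already present; 3 new (b, x, w)
  "xdjoa" → prefix "xd" already present; 3 new (j, o, a)
  "xduw" → prefix "xd" already present; 2 new (u, w)
  "xdw" → prefix "xd" already present; 1 new (w)
  "vrjfpumoyal" → prefix "vrjf" already present; 7 new (p, u, m, o, y, a, l)
Total nodes = 6 + 9 + 8 + 3 + 2 + 6 + 4 + 3 + 3 + 2 + 1 + 7 = 54

54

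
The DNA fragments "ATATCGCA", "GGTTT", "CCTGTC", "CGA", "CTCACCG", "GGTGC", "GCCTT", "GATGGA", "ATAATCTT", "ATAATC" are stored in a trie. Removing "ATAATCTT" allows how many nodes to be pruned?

2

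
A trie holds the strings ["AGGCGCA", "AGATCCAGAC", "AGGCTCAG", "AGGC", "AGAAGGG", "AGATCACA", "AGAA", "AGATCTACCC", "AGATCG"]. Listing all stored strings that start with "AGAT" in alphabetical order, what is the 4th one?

AGATCTACCC

DFS of the "AGAT" subtree visits, in order: "AGATCACA", "AGATCCAGAC", "AGATCG", "AGATCTACCC"
The 4th is AGATCTACCC.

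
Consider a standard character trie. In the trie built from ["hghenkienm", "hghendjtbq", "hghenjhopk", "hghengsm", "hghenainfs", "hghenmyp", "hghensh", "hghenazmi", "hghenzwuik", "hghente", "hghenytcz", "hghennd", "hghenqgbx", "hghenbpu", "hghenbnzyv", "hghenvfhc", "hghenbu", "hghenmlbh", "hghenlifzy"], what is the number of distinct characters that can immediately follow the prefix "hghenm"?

2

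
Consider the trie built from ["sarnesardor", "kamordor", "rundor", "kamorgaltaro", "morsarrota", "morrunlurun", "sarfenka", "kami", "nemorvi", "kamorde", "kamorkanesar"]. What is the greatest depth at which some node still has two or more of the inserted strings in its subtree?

The deepest shared node is where two words last agree before diverging.
"kamorde" and "kamordor" agree on "kamord" (6 characters) before diverging; nothing deeper is shared.
Longest shared-prefix length: 6

6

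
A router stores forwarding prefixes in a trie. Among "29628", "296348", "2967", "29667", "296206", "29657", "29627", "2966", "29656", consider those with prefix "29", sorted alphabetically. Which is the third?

Words with prefix "29", in lexicographic order: "296206", "29627", "29628", "296348", "29656", "29657", "2966", "29667", "2967"
The 3rd is 29628.

29628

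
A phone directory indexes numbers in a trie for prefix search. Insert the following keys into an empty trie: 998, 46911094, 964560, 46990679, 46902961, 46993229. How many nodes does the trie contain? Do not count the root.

Insert word by word; a character creates a node only if that edge doesn't already exist:
  "998" → 3 new (9, 9, 8)
  "46911094" → 8 new (4, 6, 9, 1, 1, 0, 9, 4)
  "964560" → prefix "9" already present; 5 new (6, 4, 5, 6, 0)
  "46990679" → prefix "469" already present; 5 new (9, 0, 6, 7, 9)
  "46902961" → prefix "469" already present; 5 new (0, 2, 9, 6, 1)
  "46993229" → prefix "4699" already present; 4 new (3, 2, 2, 9)
Total nodes = 3 + 8 + 5 + 5 + 5 + 4 = 30

30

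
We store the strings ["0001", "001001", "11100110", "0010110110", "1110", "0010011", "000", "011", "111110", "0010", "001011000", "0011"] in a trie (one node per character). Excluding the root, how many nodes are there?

31

Count nodes per top-level branch (shared prefixes stored once):
  '0'-branch (000, 0001, 0010, 001001, 0010011, 001011000, 0010110110, 0011, 011): 20 nodes
  '1'-branch (1110, 11100110, 111110): 11 nodes
Sum: 31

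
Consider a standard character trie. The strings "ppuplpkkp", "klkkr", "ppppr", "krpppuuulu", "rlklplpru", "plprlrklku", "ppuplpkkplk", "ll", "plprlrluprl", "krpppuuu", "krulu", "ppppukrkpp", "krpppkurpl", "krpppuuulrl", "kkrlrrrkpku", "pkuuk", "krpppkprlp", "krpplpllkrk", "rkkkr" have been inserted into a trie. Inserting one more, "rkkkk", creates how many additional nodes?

1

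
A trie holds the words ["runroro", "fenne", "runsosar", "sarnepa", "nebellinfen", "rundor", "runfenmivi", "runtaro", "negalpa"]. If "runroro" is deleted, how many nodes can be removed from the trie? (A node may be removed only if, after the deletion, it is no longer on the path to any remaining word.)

4

After clearing the end-marker at "runroro", prune upward until reaching a node still needed by another word.
The suffix "roro" (4 nodes) is used only by "runroro"; the node for "run" still has the child "s", so pruning stops there.
Nodes removed: 4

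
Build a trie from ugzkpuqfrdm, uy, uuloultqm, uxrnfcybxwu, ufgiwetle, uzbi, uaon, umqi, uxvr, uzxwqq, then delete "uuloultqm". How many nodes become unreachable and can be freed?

A node on "uuloultqm"'s path can go only if nothing else ends at it or branches off below it.
The suffix "uloultqm" (8 nodes) is used only by "uuloultqm"; the node for "u" still has the child "g", so pruning stops there.
Nodes removed: 8

8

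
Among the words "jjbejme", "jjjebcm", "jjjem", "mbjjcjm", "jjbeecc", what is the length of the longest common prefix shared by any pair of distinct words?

Look for the deepest trie node that still has at least two words in its subtree.
e.g. "jjbeecc" and "jjbejme" share the prefix "jjbe" of length 4; no pair shares a longer one.
Longest shared-prefix length: 4

4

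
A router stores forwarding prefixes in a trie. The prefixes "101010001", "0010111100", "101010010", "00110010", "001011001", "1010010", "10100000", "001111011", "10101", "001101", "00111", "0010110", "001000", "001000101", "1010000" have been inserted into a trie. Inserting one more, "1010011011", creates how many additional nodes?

The longest prefix of "1010011011" already in the trie is "101001" (length 6).
So 10 − 6 = 4 new nodes.

4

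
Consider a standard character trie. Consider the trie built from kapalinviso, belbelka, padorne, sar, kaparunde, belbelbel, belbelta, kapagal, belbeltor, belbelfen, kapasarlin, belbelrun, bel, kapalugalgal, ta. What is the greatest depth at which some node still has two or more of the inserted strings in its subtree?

The deepest shared node is where two words last agree before diverging.
"belbelta" and "belbeltor" agree on "belbelt" (7 characters) before diverging; nothing deeper is shared.
Longest shared-prefix length: 7

7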